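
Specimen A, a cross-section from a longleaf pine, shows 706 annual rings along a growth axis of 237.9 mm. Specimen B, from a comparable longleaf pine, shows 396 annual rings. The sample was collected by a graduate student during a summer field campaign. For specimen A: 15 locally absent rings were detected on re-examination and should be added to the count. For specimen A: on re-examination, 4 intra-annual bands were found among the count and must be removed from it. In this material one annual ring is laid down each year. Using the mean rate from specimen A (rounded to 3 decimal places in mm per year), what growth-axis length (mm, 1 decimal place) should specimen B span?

131.5 mm

Specimen A: true annual ring count = 706 − 4 + 15 = 717.
A: Extension rate ≈ 237.9 / 717 = 0.332 mm/yr.
B's length ≈ 0.332 × 396 = 131.5 mm.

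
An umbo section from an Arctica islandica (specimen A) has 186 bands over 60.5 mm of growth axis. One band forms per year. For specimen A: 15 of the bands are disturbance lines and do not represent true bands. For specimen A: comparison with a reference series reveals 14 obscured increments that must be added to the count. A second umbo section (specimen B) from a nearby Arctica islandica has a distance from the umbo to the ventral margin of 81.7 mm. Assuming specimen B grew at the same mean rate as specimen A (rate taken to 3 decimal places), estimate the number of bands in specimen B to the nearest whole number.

Specimen A: adjusted count: 186 − 15 + 14 = 185 bands.
A: Mean rate = 60.5 mm / 185 years ≈ 0.327 mm/yr.
B spans 81.7 / 0.327 = 249.85 years ≈ 250 bands.

250 bands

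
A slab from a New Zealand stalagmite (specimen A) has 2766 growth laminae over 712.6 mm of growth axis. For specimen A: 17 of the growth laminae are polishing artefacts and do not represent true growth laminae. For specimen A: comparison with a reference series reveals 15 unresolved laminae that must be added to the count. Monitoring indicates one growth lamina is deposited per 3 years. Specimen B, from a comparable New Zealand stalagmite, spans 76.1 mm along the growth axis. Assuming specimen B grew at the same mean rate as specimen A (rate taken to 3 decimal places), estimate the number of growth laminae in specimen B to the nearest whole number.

Specimen A: true growth lamina count = 2766 − 17 + 15 = 2764.
Specimen A: 2764 growth laminae at 3 years each span 2764 × 3 = 8292 years.
A: Mean rate = 712.6 mm / 8292 years ≈ 0.086 mm/year.
B spans 76.1 / 0.086 = 884.88 years; at 3 years per growth lamina that is 884.88 / 3 ≈ 295 growth laminae.

295 growth laminae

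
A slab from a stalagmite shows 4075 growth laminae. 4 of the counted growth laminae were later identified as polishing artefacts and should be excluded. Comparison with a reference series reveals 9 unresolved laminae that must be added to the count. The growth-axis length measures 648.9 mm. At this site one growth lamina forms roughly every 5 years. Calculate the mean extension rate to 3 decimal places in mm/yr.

After corrections the count is 4075 − 4 + 9 = 4080 growth laminae.
At 5 years per growth lamina, 4080 × 5 = 20400 years.
Mean rate = 648.9 mm / 20400 years ≈ 0.032 mm/yr.

0.032 mm/yr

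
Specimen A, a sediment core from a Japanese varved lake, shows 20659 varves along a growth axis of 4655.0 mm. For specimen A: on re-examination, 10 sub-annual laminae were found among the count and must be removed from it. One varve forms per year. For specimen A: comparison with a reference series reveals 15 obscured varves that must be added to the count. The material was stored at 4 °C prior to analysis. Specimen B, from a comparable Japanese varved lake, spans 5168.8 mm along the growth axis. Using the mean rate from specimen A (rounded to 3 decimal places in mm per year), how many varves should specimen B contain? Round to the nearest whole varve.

22972 varves

Specimen A: adjusted count: 20659 − 10 + 15 = 20664 varves.
A: Extension rate ≈ 4655.0 / 20664 = 0.225 mm/year.
B spans 5168.8 / 0.225 = 22972.44 years ≈ 22972 varves.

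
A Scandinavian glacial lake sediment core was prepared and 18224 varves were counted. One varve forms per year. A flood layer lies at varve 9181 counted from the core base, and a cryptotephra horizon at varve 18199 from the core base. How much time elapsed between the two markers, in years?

Separation: 18199 − 9181 = 9018 varves.
At one varve per year, 9018 years elapsed between them.

9018 years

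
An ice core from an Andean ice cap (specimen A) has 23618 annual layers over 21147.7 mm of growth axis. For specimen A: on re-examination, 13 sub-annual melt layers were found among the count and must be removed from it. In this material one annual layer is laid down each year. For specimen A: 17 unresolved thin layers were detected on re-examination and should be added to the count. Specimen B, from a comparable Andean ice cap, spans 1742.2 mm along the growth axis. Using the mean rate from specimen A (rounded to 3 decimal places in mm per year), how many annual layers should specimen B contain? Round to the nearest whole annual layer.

Specimen A: after corrections the count is 23618 − 13 + 17 = 23622 annual layers.
A: Mean rate = 21147.7 mm / 23622 years ≈ 0.895 mm/year.
For B, 1742.2 / 0.895 = 1946.59 years ≈ 1947 annual layers.

1947 annual layers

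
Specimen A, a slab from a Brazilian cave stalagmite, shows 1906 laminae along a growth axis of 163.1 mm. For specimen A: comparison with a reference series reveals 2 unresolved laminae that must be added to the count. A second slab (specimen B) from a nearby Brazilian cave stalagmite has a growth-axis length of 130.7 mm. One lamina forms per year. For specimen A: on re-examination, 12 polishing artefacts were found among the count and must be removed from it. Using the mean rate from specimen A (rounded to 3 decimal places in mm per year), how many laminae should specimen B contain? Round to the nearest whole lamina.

1520 laminae

Specimen A: adjusted count: 1906 − 12 + 2 = 1896 laminae.
A: 163.1 mm over 1896 years gives 163.1 / 1896 ≈ 0.086 mm per year.
B spans 130.7 / 0.086 = 1519.77 years ≈ 1520 laminae.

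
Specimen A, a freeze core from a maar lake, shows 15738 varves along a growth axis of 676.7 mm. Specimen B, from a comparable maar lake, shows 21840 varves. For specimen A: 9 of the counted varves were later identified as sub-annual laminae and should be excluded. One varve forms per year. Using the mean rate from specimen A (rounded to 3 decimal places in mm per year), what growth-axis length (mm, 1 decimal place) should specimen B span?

Specimen A: after corrections the count is 15738 − 9 = 15729 varves.
A: Extension rate ≈ 676.7 / 15729 = 0.043 mm/year.
For B, 0.043 mm/year × 21840 years = 939.1 mm.

939.1 mm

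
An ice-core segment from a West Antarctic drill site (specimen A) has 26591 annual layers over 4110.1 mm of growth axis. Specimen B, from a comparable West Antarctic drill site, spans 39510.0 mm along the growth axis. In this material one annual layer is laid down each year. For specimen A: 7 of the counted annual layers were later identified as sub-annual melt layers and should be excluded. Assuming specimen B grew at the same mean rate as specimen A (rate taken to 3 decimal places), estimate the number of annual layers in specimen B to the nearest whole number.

Specimen A: after corrections the count is 26591 − 7 = 26584 annual layers.
A: Extension rate ≈ 4110.1 / 26584 = 0.155 mm/yr.
For B, 39510.0 / 0.155 = 254903.23 years ≈ 254903 annual layers.

254903 annual layers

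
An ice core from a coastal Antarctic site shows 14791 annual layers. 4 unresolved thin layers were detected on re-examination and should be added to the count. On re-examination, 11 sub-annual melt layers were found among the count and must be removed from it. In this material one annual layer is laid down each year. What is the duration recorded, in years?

14784 years

True annual layer count = 14791 − 11 + 4 = 14784.
One annual layer per year makes the duration 14784 years.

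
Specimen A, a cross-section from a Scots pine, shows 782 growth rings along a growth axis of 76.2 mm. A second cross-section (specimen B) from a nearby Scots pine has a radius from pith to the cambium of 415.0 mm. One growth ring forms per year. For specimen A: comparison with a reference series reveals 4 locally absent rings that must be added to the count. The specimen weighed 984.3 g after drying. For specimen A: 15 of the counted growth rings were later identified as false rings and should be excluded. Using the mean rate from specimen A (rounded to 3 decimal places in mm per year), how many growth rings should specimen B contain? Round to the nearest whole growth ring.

4192 growth rings

Specimen A: true growth ring count = 782 − 15 + 4 = 771.
A: 76.2 mm over 771 years gives 76.2 / 771 ≈ 0.099 mm/yr.
Specimen B: 415.0 mm / 0.099 mm per year = 4191.92 years ≈ 4192 growth rings.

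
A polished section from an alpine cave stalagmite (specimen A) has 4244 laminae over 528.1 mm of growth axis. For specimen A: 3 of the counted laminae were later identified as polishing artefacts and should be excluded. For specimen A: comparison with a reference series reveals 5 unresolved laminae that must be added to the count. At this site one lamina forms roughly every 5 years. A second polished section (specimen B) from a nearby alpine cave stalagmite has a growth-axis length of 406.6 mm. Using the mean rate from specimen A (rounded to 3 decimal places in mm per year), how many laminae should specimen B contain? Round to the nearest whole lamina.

3253 laminae

Specimen A: correcting the raw count gives 4244 − 3 + 5 = 4246 true laminae.
Specimen A: multiplying by 5 years per lamina: 4246 × 5 = 21230 years.
A: 528.1 mm over 21230 years gives 528.1 / 21230 ≈ 0.025 mm/yr.
Specimen B: 406.6 mm / 0.025 mm per year = 16264.00 years; at 5 years per lamina that is 16264.00 / 5 ≈ 3253 laminae.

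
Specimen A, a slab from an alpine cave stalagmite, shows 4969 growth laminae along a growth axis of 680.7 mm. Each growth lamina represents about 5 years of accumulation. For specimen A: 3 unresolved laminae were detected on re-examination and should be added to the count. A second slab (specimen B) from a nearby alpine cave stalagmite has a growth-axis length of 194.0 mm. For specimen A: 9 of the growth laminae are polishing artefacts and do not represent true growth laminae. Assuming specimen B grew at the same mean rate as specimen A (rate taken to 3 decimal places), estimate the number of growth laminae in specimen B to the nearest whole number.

Specimen A: adjusted count: 4969 − 9 + 3 = 4963 growth laminae.
Specimen A: 4963 growth laminae at 5 years each span 4963 × 5 = 24815 years.
A: Mean rate = 680.7 mm / 24815 years ≈ 0.027 mm per year.
Specimen B: 194.0 mm / 0.027 mm per year = 7185.19 years; at 5 years per growth lamina that is 7185.19 / 5 ≈ 1437 growth laminae.

1437 growth laminae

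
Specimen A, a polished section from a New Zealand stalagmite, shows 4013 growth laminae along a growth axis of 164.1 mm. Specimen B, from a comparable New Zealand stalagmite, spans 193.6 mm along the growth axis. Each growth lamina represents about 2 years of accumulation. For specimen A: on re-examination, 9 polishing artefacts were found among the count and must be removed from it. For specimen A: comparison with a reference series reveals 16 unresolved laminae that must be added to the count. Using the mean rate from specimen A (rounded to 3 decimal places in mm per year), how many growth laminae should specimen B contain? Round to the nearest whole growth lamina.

4840 growth laminae

Specimen A: after corrections the count is 4013 − 9 + 16 = 4020 growth laminae.
Specimen A: 4020 growth laminae at 2 years each span 4020 × 2 = 8040 years.
A: Extension rate ≈ 164.1 / 8040 = 0.020 mm/year.
B spans 193.6 / 0.020 = 9680.00 years; at 2 years per growth lamina that is 9680.00 / 2 ≈ 4840 growth laminae.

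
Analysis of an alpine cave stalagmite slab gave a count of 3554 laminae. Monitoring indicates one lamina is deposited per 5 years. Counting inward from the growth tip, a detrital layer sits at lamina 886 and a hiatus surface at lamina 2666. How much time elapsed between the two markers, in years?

Separation: 2666 − 886 = 1780 laminae.
At 5 years per lamina, 1780 × 5 = 8900 years.

8900 yr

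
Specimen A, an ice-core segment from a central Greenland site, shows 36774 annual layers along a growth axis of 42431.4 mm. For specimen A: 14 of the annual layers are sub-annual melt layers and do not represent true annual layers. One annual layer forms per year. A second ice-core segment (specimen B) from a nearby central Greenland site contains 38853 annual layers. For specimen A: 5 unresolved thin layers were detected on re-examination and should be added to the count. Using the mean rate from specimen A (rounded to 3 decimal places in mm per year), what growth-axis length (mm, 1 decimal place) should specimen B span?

44836.4 mm

Specimen A: after corrections the count is 36774 − 14 + 5 = 36765 annual layers.
A: Mean rate = 42431.4 mm / 36765 years ≈ 1.154 mm/year.
For B, 1.154 mm/year × 38853 years = 44836.4 mm.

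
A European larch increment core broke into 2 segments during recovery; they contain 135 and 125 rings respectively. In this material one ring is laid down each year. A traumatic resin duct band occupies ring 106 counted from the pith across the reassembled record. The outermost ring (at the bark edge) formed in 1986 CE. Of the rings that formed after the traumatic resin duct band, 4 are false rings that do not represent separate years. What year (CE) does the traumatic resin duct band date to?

Total rings = 135 + 125 = 260.
The traumatic resin duct band sits at ring 106 from the pith, so 260 − 106 = 154 rings formed after it.
Removing the 4 false rings leaves 154 − 4 = 150 true rings beyond the traumatic resin duct band.
1986 − 150 = 1836 CE.

1836 CE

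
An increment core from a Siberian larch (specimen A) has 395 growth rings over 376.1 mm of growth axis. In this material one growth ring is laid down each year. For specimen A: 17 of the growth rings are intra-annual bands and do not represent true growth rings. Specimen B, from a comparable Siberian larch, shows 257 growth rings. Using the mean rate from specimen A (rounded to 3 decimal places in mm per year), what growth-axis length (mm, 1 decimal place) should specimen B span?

255.7 mm

Specimen A: correcting the raw count gives 395 − 17 = 378 true growth rings.
A: Extension rate ≈ 376.1 / 378 = 0.995 mm/year.
B's length ≈ 0.995 × 257 = 255.7 mm.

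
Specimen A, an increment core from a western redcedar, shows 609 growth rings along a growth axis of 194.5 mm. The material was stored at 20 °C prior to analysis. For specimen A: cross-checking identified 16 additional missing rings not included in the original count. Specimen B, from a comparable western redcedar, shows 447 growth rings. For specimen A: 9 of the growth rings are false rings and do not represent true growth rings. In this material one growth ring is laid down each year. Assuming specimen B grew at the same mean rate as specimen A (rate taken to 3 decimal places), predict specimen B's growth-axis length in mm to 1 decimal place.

Specimen A: adjusted count: 609 − 9 + 16 = 616 growth rings.
A: Extension rate ≈ 194.5 / 616 = 0.316 mm/yr.
B's length ≈ 0.316 × 447 = 141.3 mm.

141.3 mm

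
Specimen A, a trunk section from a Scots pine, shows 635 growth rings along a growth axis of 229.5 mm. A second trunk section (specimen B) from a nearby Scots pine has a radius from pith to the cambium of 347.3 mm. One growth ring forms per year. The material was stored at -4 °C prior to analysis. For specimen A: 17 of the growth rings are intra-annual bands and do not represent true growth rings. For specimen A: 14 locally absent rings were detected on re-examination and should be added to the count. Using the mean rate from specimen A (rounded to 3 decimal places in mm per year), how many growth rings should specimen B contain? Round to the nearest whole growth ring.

957 growth rings

Specimen A: correcting the raw count gives 635 − 17 + 14 = 632 true growth rings.
A: 229.5 mm over 632 years gives 229.5 / 632 ≈ 0.363 mm/year.
For B, 347.3 / 0.363 = 956.75 years ≈ 957 growth rings.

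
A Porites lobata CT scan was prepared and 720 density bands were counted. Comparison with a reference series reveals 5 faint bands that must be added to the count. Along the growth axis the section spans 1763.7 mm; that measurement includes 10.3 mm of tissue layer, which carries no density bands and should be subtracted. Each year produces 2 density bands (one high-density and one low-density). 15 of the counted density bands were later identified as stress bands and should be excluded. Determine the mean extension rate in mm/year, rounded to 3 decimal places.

Adjusted count: 720 − 15 + 5 = 710 density bands.
710 density bands at 2 per year is 710 / 2 = 355 years.
The growth record spans 1763.7 − 10.3 = 1753.4 mm.
Mean rate = 1753.4 mm / 355 years ≈ 4.939 mm/year.

4.939 mm/year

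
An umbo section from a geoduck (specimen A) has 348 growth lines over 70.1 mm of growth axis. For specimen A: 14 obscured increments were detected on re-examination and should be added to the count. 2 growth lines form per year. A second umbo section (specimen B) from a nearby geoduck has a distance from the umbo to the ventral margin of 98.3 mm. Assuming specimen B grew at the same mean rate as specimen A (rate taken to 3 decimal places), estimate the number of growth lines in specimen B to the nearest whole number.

Specimen A: true growth line count = 348 + 14 = 362.
Specimen A: dividing by 2 growth lines per year: 362 / 2 = 181 years.
A: 70.1 mm over 181 years gives 70.1 / 181 ≈ 0.387 mm/yr.
For B, 98.3 / 0.387 = 254.01 years; at 2 growth lines per year that is 254.01 × 2 ≈ 508 growth lines.

508 growth lines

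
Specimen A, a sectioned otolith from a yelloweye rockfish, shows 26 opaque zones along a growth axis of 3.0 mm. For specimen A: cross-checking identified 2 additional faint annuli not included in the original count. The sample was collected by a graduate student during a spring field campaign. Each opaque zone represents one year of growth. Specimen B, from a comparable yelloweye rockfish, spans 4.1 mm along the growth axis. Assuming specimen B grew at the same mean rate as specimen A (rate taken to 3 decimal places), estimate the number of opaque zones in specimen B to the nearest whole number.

38 opaque zones

Specimen A: correcting the raw count gives 26 + 2 = 28 true opaque zones.
A: Extension rate ≈ 3.0 / 28 = 0.107 mm/yr.
Specimen B: 4.1 mm / 0.107 mm per year = 38.32 years ≈ 38 opaque zones.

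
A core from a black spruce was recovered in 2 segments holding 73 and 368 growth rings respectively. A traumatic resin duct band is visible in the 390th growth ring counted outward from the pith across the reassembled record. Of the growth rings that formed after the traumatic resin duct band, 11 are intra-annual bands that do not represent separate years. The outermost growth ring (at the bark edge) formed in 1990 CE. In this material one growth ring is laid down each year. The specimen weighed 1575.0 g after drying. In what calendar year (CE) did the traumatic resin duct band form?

1950 CE

Total growth rings = 73 + 368 = 441.
Between growth ring 390 and the bark edge there are 441 − 390 = 51 growth rings.
Excluding 11 false growth rings: 51 − 11 = 40.
1990 − 40 = 1950 CE.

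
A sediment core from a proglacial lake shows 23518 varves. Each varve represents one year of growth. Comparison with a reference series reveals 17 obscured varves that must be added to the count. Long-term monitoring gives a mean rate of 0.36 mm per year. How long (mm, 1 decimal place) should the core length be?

After corrections the count is 23518 + 17 = 23535 varves.
Predicted length = 0.36 mm/year × 23535 years = 8472.6 mm.

8472.6 mm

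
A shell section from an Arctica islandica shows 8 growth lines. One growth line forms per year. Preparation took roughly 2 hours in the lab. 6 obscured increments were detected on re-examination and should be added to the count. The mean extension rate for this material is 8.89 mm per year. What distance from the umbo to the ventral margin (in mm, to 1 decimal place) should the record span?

124.5 mm

True growth line count = 8 + 6 = 14.
Predicted length = 8.89 mm/year × 14 years = 124.5 mm.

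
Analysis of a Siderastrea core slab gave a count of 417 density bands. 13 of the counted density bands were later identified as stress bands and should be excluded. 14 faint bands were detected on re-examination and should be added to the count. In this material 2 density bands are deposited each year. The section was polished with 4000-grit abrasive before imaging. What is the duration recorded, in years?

209 years

Correcting the raw count gives 417 − 13 + 14 = 418 true density bands.
418 density bands at 2 per year is 418 / 2 = 209 years.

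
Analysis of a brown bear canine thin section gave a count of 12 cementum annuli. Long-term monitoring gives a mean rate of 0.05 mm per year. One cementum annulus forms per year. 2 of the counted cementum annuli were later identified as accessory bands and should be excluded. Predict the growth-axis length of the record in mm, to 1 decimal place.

True cementum annulus count = 12 − 2 = 10.
Length ≈ 0.05 × 10 = 0.5 mm.

0.5 mm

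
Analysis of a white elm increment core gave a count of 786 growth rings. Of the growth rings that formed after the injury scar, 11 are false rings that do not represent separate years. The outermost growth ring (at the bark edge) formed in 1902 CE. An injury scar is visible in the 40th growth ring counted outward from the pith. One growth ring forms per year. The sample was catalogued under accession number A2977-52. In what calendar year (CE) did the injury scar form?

1167 CE

Between growth ring 40 and the bark edge there are 786 − 40 = 746 growth rings.
Removing the 11 false growth rings leaves 746 − 11 = 735 true growth rings beyond the injury scar.
The growth ring at the bark edge is 1902 CE, so the injury scar dates to 1902 − 735 = 1167 CE.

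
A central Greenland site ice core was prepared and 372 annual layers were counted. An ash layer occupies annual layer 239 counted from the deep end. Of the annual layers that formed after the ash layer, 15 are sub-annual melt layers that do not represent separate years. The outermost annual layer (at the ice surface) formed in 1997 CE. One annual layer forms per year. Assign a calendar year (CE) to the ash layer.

The ash layer sits at annual layer 239 from the deep end, so 372 − 239 = 133 annual layers formed after it.
Removing the 15 false annual layers leaves 133 − 15 = 118 true annual layers beyond the ash layer.
1997 − 118 = 1879 CE.

1879 CE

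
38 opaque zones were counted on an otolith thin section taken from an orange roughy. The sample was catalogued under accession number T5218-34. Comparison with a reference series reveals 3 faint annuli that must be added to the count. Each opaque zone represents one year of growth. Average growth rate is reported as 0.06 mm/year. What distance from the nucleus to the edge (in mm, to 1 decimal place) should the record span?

2.5 mm

Correcting the raw count gives 38 + 3 = 41 true opaque zones.
Predicted length = 0.06 mm/year × 41 years = 2.5 mm.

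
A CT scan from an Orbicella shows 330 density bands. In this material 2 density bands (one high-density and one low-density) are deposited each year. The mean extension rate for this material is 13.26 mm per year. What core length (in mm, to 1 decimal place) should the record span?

2187.9 mm

With 2 density bands per year, 330 / 2 = 165 years.
Predicted length = 13.26 mm/year × 165 years = 2187.9 mm.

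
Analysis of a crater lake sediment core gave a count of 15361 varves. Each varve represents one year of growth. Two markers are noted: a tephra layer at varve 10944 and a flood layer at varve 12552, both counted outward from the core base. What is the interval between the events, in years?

1608 years

Separation: 12552 − 10944 = 1608 varves.
At one varve per year, 1608 years elapsed between them.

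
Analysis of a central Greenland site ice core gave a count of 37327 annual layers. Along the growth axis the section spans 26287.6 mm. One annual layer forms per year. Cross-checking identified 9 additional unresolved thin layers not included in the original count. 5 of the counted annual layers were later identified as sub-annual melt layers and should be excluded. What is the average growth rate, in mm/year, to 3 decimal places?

True annual layer count = 37327 − 5 + 9 = 37331.
Mean rate = 26287.6 mm / 37331 years ≈ 0.704 mm/year.

0.704 mm/year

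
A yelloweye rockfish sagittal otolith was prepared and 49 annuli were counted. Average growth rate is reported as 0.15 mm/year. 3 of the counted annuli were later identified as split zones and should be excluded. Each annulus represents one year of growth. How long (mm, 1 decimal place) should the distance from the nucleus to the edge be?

6.9 mm

True annulus count = 49 − 3 = 46.
Predicted length = 0.15 mm/year × 46 years = 6.9 mm.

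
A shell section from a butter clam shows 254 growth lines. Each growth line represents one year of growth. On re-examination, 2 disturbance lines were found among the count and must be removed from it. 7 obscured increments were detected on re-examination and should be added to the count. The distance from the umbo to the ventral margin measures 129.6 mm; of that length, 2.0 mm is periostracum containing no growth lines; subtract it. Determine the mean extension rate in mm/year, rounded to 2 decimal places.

0.49 mm/year

After corrections the count is 254 − 2 + 7 = 259 growth lines.
Net length = 129.6 − 2.0 = 127.6 mm.
Extension rate ≈ 127.6 / 259 = 0.49 mm/year.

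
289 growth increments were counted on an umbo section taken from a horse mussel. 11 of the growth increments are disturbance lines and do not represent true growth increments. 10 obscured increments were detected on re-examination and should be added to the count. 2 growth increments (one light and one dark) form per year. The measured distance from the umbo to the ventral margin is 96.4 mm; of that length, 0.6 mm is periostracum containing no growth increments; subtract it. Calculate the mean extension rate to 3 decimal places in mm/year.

True growth increment count = 289 − 11 + 10 = 288.
Dividing by 2 growth increments per year: 288 / 2 = 144 years.
Net length = 96.4 − 0.6 = 95.8 mm.
Mean rate = 95.8 mm / 144 years ≈ 0.665 mm/year.

0.665 mm/year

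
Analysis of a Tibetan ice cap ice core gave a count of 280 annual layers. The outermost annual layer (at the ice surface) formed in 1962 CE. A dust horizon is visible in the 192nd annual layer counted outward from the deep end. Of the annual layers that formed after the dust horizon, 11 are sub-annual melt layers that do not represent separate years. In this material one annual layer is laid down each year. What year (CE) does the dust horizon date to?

Between annual layer 192 and the ice surface there are 280 − 192 = 88 annual layers.
88 − 11 false = 77 true annual layers after the dust horizon.
The annual layer at the ice surface is 1962 CE, so the dust horizon dates to 1962 − 77 = 1885 CE.

1885 CE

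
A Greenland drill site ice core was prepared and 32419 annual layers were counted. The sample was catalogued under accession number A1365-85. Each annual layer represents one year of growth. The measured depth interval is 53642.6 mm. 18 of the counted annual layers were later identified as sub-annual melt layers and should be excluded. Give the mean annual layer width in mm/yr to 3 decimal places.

After corrections the count is 32419 − 18 = 32401 annual layers.
Extension rate ≈ 53642.6 / 32401 = 1.656 mm/yr.

1.656 mm/yr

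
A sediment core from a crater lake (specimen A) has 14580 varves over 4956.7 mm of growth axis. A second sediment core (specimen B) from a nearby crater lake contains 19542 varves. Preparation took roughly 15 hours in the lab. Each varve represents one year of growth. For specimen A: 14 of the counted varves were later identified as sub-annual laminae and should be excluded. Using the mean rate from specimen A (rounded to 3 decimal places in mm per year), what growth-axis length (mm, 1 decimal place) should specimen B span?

Specimen A: adjusted count: 14580 − 14 = 14566 varves.
A: Mean rate = 4956.7 mm / 14566 years ≈ 0.340 mm/year.
For B, 0.340 mm/year × 19542 years = 6644.3 mm.

6644.3 mm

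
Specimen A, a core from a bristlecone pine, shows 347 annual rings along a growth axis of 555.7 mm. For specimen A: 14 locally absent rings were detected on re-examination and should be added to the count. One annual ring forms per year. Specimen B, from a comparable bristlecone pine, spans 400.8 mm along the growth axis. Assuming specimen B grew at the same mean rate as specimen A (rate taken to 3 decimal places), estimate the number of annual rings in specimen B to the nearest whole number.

Specimen A: adjusted count: 347 + 14 = 361 annual rings.
A: 555.7 mm over 361 years gives 555.7 / 361 ≈ 1.539 mm/yr.
B spans 400.8 / 1.539 = 260.43 years ≈ 260 annual rings.

260 annual rings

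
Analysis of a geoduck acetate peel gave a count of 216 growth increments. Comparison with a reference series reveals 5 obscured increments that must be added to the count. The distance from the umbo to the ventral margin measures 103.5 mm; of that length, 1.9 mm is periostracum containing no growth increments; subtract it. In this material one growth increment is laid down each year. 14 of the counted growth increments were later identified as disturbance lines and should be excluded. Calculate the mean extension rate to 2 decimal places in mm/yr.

0.49 mm/yr

True growth increment count = 216 − 14 + 5 = 207.
The growth record spans 103.5 − 1.9 = 101.6 mm.
101.6 mm over 207 years gives 101.6 / 207 ≈ 0.49 mm/yr.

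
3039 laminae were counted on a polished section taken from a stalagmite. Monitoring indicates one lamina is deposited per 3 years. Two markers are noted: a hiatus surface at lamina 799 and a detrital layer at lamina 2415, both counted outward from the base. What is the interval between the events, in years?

4848 years

Separation: 2415 − 799 = 1616 laminae.
At 3 years per lamina, 1616 × 3 = 4848 years.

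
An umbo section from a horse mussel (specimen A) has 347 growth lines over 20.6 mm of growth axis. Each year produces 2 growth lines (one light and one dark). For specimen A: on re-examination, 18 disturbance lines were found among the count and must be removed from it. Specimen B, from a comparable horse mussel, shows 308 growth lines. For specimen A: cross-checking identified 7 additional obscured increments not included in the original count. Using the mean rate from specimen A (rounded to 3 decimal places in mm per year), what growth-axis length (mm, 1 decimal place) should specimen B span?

18.9 mm

Specimen A: after corrections the count is 347 − 18 + 7 = 336 growth lines.
Specimen A: with 2 growth lines per year, 336 / 2 = 168 years.
A: Mean rate = 20.6 mm / 168 years ≈ 0.123 mm/year.
Specimen B: with 2 growth lines per year, 308 / 2 = 154 years. B's length ≈ 0.123 × 154 = 18.9 mm.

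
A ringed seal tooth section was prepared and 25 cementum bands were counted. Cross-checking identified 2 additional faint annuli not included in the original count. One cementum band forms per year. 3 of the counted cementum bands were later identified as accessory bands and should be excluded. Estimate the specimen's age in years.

Adjusted count: 25 − 3 + 2 = 24 cementum bands.
With a one-to-one cementum band periodicity this is 24 years.

24 years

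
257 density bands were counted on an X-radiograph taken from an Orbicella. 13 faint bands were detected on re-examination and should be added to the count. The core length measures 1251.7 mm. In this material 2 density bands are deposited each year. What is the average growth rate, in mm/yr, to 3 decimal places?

Adjusted count: 257 + 13 = 270 density bands.
Dividing by 2 density bands per year: 270 / 2 = 135 years.
Mean rate = 1251.7 mm / 135 years ≈ 9.272 mm/yr.

9.272 mm/yr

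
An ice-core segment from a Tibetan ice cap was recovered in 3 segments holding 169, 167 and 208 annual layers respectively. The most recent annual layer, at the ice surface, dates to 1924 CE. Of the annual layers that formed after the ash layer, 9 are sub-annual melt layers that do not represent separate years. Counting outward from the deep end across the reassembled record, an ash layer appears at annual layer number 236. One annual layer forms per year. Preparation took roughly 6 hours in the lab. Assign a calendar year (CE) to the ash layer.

Total annual layers = 169 + 167 + 208 = 544.
Between annual layer 236 and the ice surface there are 544 − 236 = 308 annual layers.
Excluding 9 false annual layers: 308 − 9 = 299.
Counting back 299 years from 1924 CE places the ash layer in 1924 − 299 = 1625 CE.

1625 CE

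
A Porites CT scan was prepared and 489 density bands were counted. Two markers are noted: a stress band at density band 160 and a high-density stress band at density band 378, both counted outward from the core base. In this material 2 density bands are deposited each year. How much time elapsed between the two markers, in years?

378 − 160 = 218 density bands lie between the two events.
Dividing by 2 density bands per year: 218 / 2 = 109 years.

109 yr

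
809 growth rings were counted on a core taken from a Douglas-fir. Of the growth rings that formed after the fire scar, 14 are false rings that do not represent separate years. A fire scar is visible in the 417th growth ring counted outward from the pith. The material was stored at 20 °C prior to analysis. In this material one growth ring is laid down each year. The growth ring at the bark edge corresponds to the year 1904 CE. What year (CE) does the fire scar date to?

1526 CE

809 − 417 = 392 growth rings lie beyond the fire scar toward the bark edge.
Removing the 14 false growth rings leaves 392 − 14 = 378 true growth rings beyond the fire scar.
Counting back 378 years from 1904 CE places the fire scar in 1904 − 378 = 1526 CE.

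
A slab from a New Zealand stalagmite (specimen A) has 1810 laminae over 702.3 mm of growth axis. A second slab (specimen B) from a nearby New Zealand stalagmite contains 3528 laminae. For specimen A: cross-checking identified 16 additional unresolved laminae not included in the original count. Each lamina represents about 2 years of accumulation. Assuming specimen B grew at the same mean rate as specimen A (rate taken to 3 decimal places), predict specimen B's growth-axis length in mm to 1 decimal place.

1354.8 mm

Specimen A: adjusted count: 1810 + 16 = 1826 laminae.
Specimen A: multiplying by 2 years per lamina: 1826 × 2 = 3652 years.
A: 702.3 mm over 3652 years gives 702.3 / 3652 ≈ 0.192 mm per year.
Specimen B: multiplying by 2 years per lamina: 3528 × 2 = 7056 years. B's length ≈ 0.192 × 7056 = 1354.8 mm.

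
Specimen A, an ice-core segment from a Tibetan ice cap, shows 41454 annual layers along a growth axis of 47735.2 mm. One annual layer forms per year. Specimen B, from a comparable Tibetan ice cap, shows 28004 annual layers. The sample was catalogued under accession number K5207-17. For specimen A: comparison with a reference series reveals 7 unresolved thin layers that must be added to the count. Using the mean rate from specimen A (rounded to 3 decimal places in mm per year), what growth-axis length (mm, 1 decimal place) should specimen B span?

Specimen A: adjusted count: 41454 + 7 = 41461 annual layers.
A: Extension rate ≈ 47735.2 / 41461 = 1.151 mm/yr.
B's length ≈ 1.151 × 28004 = 32232.6 mm.

32232.6 mm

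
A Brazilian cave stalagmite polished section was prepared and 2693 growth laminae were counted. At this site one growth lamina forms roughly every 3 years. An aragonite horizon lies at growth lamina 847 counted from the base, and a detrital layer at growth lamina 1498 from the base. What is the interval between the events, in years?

1953 yr

Separation: 1498 − 847 = 651 growth laminae.
At 3 years per growth lamina, 651 × 3 = 1953 years.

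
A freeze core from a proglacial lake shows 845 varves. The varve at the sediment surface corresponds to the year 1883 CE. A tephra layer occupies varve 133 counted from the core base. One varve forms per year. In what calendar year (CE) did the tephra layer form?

1171 CE

Between varve 133 and the sediment surface there are 845 − 133 = 712 varves.
1883 − 712 = 1171 CE.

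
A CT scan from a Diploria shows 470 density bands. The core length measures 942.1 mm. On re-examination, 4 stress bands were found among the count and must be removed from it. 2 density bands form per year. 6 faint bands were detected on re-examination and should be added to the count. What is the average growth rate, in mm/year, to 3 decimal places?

3.992 mm/year

After corrections the count is 470 − 4 + 6 = 472 density bands.
Dividing by 2 density bands per year: 472 / 2 = 236 years.
Extension rate ≈ 942.1 / 236 = 3.992 mm/year.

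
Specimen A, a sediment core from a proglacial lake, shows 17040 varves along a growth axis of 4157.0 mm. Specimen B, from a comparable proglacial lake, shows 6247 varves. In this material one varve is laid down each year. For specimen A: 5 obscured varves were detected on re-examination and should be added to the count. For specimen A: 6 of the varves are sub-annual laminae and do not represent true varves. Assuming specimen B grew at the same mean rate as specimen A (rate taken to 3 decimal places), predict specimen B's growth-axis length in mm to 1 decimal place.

Specimen A: after corrections the count is 17040 − 6 + 5 = 17039 varves.
A: Mean rate = 4157.0 mm / 17039 years ≈ 0.244 mm/year.
B's length ≈ 0.244 × 6247 = 1524.3 mm.

1524.3 mm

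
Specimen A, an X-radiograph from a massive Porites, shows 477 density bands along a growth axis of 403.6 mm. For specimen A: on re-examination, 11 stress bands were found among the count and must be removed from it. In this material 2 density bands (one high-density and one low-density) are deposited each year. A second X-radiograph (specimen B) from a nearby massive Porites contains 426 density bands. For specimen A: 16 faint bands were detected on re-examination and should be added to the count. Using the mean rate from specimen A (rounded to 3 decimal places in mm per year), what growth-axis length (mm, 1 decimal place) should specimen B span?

Specimen A: correcting the raw count gives 477 − 11 + 16 = 482 true density bands.
Specimen A: 482 density bands at 2 per year is 482 / 2 = 241 years.
A: Extension rate ≈ 403.6 / 241 = 1.675 mm per year.
Specimen B: with 2 density bands per year, 426 / 2 = 213 years. For B, 1.675 mm/year × 213 years = 356.8 mm.

356.8 mm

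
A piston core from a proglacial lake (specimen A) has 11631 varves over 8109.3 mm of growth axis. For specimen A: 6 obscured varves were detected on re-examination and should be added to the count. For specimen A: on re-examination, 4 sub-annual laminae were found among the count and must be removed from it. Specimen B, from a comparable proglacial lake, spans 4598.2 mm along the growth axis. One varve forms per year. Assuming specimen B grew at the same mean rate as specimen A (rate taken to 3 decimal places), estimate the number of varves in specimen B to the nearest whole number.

Specimen A: true varve count = 11631 − 4 + 6 = 11633.
A: Extension rate ≈ 8109.3 / 11633 = 0.697 mm per year.
Specimen B: 4598.2 mm / 0.697 mm per year = 6597.13 years ≈ 6597 varves.

6597 varves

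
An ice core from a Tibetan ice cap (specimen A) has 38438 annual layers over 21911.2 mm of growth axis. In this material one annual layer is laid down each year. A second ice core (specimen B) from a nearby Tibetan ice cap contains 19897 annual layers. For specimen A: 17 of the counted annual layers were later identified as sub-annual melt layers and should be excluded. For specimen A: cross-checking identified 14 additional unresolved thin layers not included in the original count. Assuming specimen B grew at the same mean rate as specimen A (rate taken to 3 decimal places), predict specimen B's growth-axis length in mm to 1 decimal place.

Specimen A: adjusted count: 38438 − 17 + 14 = 38435 annual layers.
A: Extension rate ≈ 21911.2 / 38435 = 0.570 mm per year.
Length of B = 0.570 × 19897 = 11341.3 mm.

11341.3 mm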